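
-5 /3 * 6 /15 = -2 /3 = -0.67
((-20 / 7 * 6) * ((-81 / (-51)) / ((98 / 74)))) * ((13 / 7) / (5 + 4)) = -173160 / 40817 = -4.24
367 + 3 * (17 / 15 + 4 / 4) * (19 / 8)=1911 / 5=382.20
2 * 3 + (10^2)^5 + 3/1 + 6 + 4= 10000000019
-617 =-617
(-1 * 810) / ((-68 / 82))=16605 / 17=976.76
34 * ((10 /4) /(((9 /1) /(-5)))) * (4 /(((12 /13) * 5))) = -1105 /27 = -40.93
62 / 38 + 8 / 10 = 231 / 95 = 2.43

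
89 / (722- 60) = 89 / 662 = 0.13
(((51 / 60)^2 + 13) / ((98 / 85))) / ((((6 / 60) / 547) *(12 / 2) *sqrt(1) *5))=51042211 / 23520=2170.16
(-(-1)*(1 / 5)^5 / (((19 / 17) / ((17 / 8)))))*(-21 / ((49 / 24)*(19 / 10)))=-5202 / 1579375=-0.00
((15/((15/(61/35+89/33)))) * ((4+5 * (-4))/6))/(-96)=1282/10395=0.12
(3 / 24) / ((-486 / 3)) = -1 / 1296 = -0.00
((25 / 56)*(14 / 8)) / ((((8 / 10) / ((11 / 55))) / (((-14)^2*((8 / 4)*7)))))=8575 / 16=535.94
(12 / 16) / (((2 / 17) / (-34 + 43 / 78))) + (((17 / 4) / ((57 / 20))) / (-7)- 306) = -43110079 / 82992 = -519.45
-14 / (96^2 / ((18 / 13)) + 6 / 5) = -35 / 16643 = -0.00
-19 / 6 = -3.17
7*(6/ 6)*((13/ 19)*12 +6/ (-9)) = 3010/ 57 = 52.81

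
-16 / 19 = -0.84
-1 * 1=-1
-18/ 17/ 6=-0.18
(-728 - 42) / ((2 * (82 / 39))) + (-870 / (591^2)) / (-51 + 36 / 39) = -1138046255515 / 6215106114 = -183.11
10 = 10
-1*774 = -774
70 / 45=14 / 9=1.56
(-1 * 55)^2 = 3025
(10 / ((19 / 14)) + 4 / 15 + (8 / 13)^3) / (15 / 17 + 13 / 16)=1340033024 / 288652845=4.64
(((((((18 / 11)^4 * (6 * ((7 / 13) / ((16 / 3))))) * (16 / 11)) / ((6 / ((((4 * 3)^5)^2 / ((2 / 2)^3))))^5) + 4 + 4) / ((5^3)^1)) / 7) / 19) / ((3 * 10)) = 773992264657682838221511127667885265935054328906981034364 / 522107210625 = 1482439332203740790314260000000000000000000000.00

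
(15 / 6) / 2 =1.25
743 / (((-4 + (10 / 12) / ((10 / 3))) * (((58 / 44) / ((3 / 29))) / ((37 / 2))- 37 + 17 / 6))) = 2419208 / 408765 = 5.92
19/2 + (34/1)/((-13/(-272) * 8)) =2559/26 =98.42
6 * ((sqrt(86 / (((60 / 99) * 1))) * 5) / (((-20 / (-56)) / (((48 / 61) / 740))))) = 504 * sqrt(14190) / 56425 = 1.06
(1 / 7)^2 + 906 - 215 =33860 / 49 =691.02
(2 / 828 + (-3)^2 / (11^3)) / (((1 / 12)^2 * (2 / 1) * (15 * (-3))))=-0.01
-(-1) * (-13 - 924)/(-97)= 937/97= 9.66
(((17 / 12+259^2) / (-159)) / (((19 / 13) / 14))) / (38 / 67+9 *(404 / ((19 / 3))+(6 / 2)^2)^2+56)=-1024750997 / 12105522558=-0.08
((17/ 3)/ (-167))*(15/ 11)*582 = -49470/ 1837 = -26.93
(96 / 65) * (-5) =-96 / 13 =-7.38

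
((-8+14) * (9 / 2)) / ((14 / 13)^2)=4563 / 196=23.28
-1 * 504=-504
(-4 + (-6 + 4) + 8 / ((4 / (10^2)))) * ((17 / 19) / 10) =1649 / 95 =17.36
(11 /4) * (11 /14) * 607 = 73447 /56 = 1311.55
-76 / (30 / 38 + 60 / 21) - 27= -23203 / 485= -47.84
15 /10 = 3 /2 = 1.50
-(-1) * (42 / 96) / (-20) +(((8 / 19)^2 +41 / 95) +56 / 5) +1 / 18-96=-87496823 / 1039680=-84.16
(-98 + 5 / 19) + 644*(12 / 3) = 47087 / 19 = 2478.26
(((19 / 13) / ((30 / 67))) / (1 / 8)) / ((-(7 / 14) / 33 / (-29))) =3248696 / 65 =49979.94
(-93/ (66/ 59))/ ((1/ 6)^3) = -197532/ 11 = -17957.45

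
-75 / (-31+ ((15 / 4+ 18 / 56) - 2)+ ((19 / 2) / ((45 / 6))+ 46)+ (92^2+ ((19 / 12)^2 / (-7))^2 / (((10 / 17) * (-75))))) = -0.01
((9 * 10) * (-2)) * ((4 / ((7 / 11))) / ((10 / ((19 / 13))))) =-15048 / 91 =-165.36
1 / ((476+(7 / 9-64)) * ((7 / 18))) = 162 / 26005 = 0.01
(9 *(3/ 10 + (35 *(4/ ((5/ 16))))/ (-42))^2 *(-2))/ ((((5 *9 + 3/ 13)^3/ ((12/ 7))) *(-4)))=212496037/ 23718038400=0.01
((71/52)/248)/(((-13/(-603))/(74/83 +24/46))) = 57754737/160020016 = 0.36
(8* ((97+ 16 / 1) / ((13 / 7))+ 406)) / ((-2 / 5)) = -121380 / 13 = -9336.92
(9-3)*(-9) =-54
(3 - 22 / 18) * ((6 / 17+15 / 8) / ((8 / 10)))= 4.95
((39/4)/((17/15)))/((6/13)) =2535/136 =18.64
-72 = -72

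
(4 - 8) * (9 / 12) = -3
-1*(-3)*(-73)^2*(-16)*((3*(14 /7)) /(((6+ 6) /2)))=-255792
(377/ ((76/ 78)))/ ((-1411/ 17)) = -14703/ 3154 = -4.66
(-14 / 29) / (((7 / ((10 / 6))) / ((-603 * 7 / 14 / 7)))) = 1005 / 203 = 4.95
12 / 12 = 1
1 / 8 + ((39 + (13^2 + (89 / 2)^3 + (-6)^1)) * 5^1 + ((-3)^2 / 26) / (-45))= 114820093 / 260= 441615.74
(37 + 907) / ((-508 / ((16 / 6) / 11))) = -1888 / 4191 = -0.45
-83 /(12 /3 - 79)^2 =-83 /5625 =-0.01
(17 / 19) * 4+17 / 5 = 663 / 95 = 6.98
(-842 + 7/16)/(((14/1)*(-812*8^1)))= 13465/1455104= 0.01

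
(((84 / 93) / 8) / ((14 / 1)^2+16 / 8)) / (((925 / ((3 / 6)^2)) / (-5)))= -7 / 9084240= -0.00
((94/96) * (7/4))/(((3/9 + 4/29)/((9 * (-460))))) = -9874935/656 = -15053.25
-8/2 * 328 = -1312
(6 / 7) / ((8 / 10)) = 15 / 14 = 1.07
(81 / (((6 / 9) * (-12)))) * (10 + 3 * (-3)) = -10.12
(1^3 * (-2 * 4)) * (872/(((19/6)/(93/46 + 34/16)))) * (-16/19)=63872256/8303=7692.67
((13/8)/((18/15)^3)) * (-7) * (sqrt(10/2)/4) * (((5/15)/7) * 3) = -1625 * sqrt(5)/6912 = -0.53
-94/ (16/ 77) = -3619/ 8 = -452.38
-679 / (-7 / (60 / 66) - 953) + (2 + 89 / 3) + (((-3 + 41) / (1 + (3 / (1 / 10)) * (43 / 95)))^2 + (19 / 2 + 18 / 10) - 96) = -1006913626333 / 22114065090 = -45.53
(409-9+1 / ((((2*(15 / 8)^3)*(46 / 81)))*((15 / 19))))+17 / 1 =5996807 / 14375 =417.17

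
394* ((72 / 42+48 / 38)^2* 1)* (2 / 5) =123571008 / 88445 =1397.15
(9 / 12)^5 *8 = 243 / 128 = 1.90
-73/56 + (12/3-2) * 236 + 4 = 26583/56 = 474.70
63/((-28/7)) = -63/4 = -15.75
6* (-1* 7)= -42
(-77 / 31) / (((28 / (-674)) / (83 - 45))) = 2272.03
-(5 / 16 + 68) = -1093 / 16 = -68.31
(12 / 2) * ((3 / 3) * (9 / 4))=27 / 2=13.50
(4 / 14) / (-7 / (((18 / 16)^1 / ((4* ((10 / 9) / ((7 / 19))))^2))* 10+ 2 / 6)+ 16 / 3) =-0.02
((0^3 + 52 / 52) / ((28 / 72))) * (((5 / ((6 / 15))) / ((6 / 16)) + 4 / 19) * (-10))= -114720 / 133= -862.56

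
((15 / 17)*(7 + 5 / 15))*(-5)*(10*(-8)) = 44000 / 17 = 2588.24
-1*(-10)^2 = -100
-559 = -559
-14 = -14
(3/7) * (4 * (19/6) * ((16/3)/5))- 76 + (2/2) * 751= 71483/105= 680.79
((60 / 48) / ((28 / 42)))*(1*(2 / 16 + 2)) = 3.98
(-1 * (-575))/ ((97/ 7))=4025/ 97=41.49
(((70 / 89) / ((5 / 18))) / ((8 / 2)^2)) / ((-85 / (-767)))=48321 / 30260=1.60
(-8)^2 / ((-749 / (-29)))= 1856 / 749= 2.48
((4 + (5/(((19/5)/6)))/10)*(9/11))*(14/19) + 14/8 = 73661/15884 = 4.64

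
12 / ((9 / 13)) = 52 / 3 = 17.33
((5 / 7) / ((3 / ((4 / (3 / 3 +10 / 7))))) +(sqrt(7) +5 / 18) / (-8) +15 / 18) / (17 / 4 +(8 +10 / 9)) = 2915 / 32708 - 9 * sqrt(7) / 962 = 0.06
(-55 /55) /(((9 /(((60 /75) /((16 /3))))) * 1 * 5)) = -1 /300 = -0.00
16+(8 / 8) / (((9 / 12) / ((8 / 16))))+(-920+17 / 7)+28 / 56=-37817 / 42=-900.40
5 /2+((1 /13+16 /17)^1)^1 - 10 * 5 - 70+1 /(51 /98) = -151907 /1326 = -114.56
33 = 33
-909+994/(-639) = -910.56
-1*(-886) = 886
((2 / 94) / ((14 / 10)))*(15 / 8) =75 / 2632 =0.03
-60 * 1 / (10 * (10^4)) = -3 / 5000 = -0.00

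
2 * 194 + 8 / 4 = 390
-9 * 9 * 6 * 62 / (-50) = 15066 / 25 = 602.64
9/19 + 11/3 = 236/57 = 4.14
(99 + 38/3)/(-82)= -335/246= -1.36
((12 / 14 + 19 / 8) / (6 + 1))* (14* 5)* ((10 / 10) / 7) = 905 / 196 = 4.62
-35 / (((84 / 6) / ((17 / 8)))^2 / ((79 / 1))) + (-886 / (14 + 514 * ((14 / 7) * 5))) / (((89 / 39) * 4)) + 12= -7085841633 / 137000192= -51.72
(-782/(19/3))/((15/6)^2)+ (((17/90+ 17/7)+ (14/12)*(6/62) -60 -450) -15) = -502823437/927675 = -542.03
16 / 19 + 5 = 111 / 19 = 5.84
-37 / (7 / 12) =-444 / 7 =-63.43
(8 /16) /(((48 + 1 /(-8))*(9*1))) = 4 /3447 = 0.00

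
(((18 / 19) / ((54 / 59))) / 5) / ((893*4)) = 59 / 1018020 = 0.00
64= 64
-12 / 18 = -2 / 3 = -0.67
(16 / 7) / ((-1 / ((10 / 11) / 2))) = -1.04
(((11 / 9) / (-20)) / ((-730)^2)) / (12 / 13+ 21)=-143 / 27337770000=-0.00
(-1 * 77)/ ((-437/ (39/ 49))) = 429/ 3059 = 0.14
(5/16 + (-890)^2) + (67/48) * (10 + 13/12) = 456258691/576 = 792115.78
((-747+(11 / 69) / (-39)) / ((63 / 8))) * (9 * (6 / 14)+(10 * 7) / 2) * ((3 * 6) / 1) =-8748338176 / 131859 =-66346.16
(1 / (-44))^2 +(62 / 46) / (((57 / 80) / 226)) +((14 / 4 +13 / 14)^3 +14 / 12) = 149604717355 / 290188976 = 515.54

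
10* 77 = 770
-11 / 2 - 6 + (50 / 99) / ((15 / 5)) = -6731 / 594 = -11.33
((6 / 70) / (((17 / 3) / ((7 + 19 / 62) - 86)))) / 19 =-369 / 5890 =-0.06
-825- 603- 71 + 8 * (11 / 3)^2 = -12523 / 9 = -1391.44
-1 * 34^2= -1156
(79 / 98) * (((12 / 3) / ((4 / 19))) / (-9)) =-1501 / 882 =-1.70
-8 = -8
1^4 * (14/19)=14/19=0.74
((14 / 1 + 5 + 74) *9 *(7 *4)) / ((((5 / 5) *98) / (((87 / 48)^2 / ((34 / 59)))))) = 41531103 / 30464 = 1363.28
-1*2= -2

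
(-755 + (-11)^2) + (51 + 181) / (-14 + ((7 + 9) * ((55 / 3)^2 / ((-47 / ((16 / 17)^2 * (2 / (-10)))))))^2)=-1878602639881814 / 2965829940137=-633.42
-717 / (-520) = 717 / 520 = 1.38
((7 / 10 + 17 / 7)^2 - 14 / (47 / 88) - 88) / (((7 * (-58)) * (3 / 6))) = 829277 / 1612100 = 0.51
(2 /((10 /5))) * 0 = 0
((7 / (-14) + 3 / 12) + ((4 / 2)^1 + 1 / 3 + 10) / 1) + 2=169 / 12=14.08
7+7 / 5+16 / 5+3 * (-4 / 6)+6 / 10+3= 66 / 5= 13.20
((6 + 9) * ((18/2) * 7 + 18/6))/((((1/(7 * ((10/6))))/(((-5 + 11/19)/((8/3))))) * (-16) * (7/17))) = 2906.50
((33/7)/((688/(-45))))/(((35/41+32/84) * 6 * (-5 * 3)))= 4059/1462688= 0.00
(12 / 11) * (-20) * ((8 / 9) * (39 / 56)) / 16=-65 / 77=-0.84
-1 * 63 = -63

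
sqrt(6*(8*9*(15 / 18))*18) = 36*sqrt(5) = 80.50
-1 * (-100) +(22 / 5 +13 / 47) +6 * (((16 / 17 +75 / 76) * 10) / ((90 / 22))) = 30275666 / 227715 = 132.95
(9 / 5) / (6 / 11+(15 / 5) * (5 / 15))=99 / 85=1.16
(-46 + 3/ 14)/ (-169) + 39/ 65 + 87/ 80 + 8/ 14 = 47885/ 18928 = 2.53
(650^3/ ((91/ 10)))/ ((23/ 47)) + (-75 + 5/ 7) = 9928738040/ 161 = 61669180.37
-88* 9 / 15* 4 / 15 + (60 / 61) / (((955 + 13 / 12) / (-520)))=-255708256 / 17496325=-14.61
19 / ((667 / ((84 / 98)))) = 114 / 4669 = 0.02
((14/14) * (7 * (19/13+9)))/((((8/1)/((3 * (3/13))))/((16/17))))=1008/169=5.96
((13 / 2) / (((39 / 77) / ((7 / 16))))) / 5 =539 / 480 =1.12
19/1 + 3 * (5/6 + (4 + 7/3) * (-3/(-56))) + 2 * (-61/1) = -5571/56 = -99.48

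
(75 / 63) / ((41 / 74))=1850 / 861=2.15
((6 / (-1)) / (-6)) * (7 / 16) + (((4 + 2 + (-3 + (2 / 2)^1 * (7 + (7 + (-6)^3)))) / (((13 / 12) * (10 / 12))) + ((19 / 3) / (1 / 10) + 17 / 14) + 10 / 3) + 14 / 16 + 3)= -3237503 / 21840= -148.24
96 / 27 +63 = 599 / 9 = 66.56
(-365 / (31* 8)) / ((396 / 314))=-57305 / 49104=-1.17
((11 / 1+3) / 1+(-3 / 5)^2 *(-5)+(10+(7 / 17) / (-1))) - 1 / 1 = 1767 / 85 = 20.79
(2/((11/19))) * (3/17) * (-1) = -114/187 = -0.61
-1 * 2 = -2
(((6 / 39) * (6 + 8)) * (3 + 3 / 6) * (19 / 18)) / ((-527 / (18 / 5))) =-1862 / 34255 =-0.05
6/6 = 1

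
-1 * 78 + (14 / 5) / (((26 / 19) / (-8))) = -6134 / 65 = -94.37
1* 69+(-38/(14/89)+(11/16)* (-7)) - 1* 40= -24347/112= -217.38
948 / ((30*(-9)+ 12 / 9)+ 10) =-711 / 194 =-3.66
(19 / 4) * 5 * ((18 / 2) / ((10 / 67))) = 11457 / 8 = 1432.12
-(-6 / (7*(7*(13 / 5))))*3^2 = 270 / 637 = 0.42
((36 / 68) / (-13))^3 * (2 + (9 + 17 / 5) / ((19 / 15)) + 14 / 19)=-10206 / 12063727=-0.00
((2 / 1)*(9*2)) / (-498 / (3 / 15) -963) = -0.01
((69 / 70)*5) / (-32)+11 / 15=3893 / 6720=0.58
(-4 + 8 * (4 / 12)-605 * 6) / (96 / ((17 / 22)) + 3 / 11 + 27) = -23.97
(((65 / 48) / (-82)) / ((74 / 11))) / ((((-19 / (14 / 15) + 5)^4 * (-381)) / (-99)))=-3776773 / 329331390929500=-0.00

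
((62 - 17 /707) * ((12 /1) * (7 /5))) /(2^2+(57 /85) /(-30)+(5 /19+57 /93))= 17549584840 /81810303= 214.52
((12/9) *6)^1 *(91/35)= 104/5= 20.80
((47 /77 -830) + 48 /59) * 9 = -33877989 /4543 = -7457.18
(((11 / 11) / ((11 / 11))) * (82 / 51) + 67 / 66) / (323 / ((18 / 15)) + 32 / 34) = 2943 / 303061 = 0.01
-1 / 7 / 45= -1 / 315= -0.00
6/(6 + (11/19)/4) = 456/467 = 0.98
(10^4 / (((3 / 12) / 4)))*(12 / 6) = 320000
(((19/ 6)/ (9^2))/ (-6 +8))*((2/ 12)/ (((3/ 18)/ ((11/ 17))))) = 0.01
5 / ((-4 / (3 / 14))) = -0.27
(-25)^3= -15625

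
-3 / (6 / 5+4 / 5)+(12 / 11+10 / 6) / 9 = -709 / 594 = -1.19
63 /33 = 21 /11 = 1.91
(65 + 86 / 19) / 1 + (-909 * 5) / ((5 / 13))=-223202 / 19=-11747.47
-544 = -544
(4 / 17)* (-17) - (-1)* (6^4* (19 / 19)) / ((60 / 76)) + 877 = 12573 / 5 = 2514.60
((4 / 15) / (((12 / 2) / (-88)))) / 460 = -44 / 5175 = -0.01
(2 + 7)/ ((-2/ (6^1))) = -27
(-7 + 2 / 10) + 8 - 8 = -34 / 5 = -6.80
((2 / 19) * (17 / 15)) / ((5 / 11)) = 374 / 1425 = 0.26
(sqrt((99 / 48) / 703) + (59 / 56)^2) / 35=sqrt(23199) / 98420 + 3481 / 109760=0.03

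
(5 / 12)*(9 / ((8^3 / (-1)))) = -15 / 2048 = -0.01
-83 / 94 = -0.88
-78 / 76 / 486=-13 / 6156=-0.00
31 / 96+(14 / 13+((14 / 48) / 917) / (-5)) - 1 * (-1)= 653891 / 272480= 2.40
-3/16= -0.19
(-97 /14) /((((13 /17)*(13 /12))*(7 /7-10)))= 3298 /3549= 0.93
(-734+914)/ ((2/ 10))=900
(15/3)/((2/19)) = 95/2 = 47.50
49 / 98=0.50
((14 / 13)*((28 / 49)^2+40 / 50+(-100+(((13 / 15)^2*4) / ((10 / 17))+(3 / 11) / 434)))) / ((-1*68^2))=3525129347 / 161423262000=0.02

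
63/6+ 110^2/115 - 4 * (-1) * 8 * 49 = 77451/46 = 1683.72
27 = 27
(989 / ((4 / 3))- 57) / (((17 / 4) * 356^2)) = 2739 / 2154512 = 0.00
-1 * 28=-28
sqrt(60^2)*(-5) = -300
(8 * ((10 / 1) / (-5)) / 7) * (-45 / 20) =36 / 7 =5.14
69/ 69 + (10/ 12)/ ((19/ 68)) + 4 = 455/ 57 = 7.98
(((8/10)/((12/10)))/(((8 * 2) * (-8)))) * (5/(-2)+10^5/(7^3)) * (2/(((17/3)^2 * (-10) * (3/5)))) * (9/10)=356913/25376512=0.01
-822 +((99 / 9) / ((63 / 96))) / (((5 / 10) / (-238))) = -26402 / 3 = -8800.67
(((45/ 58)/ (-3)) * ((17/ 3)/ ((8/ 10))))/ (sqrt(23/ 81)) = -3825 * sqrt(23)/ 5336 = -3.44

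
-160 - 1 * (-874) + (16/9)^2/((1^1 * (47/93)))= 914002/1269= 720.25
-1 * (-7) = 7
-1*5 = -5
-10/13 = -0.77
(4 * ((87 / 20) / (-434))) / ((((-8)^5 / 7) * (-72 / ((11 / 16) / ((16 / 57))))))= -6061 / 20803747840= -0.00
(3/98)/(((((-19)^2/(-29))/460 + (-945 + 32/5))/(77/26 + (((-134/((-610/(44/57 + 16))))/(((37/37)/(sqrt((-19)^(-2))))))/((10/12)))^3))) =-25817411622328984759089/266164092466688840485140625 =-0.00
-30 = -30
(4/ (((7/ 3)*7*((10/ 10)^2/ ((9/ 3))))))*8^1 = 288/ 49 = 5.88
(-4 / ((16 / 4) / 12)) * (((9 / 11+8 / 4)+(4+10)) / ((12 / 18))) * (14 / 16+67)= -904095 / 44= -20547.61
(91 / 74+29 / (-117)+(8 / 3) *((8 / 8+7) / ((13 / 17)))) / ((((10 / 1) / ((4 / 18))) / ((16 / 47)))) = 2000296 / 9155835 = 0.22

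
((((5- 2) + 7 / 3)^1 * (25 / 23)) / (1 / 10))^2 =16000000 / 4761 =3360.64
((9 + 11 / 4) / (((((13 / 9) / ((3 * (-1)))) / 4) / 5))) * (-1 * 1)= 6345 / 13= 488.08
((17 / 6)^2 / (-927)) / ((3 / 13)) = -3757 / 100116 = -0.04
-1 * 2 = -2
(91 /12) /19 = 91 /228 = 0.40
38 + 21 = 59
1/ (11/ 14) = 14/ 11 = 1.27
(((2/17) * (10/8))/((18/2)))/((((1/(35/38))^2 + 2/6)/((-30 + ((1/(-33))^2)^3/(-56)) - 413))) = -28033895203083875/5856177003046128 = -4.79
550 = 550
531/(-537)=-0.99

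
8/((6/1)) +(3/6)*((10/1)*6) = 94/3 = 31.33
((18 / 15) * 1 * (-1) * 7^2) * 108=-31752 / 5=-6350.40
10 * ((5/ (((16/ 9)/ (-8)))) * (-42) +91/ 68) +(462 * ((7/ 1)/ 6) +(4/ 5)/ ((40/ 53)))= 4251463/ 425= 10003.44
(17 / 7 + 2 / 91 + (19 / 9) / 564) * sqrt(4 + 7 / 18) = 1133677 * sqrt(158) / 2771496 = 5.14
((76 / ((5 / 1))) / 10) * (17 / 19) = 1.36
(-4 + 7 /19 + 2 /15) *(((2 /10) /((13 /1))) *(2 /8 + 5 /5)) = -997 /14820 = -0.07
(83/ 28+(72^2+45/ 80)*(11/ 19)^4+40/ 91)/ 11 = 15880960617/ 298174448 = 53.26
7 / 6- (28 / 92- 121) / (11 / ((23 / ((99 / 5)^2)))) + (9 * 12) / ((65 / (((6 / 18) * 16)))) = 149571607 / 14015430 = 10.67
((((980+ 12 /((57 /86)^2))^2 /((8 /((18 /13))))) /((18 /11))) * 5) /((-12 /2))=-4091020909855 /45742671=-89435.55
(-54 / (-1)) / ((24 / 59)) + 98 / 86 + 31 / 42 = 486275 / 3612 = 134.63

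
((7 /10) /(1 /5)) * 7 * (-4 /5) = -98 /5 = -19.60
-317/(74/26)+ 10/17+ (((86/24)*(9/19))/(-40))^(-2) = 4653305033/10467189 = 444.56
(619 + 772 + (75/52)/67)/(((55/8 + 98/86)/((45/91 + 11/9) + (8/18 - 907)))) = -102954260650114/655567731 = -157045.96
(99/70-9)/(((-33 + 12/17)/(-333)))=-333999/4270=-78.22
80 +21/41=3301/41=80.51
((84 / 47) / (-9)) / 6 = -0.03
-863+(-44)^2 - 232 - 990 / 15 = 775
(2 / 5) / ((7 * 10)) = 1 / 175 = 0.01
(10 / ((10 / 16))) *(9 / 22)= 72 / 11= 6.55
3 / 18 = 1 / 6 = 0.17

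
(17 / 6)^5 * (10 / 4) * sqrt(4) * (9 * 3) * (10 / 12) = 35496425 / 1728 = 20541.91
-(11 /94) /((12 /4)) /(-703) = 11 /198246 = 0.00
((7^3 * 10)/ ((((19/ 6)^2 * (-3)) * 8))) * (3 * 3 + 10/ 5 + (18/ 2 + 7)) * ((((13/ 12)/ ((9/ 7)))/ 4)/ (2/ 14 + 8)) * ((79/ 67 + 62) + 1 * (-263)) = 3656446885/ 1838212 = 1989.13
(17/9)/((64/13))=221/576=0.38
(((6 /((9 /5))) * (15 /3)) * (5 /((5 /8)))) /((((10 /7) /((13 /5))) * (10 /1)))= 364 /15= 24.27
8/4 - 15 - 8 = -21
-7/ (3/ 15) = -35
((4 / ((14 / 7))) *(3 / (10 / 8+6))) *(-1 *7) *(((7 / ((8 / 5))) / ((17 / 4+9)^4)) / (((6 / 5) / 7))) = -1097600 / 228823949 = -0.00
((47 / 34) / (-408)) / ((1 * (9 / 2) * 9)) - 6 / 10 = -1685683 / 2809080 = -0.60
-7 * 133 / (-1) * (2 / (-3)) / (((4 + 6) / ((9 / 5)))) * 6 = -16758 / 25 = -670.32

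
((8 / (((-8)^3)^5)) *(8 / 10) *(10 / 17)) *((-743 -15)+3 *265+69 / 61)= -0.00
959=959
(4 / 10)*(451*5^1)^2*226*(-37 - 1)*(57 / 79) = -995680439160 / 79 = -12603549862.78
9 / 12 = 3 / 4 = 0.75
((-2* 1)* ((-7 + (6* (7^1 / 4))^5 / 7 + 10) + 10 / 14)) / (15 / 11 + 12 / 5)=-224671315 / 23184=-9690.79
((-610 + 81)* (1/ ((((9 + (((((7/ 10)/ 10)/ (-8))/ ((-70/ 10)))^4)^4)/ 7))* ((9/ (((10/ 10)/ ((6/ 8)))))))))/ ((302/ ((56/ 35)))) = -333536588403058933760000000000000000000000000000000/ 1032816132044410060800000000000000000000000000004077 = -0.32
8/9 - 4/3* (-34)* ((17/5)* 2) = 13912/45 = 309.16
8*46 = 368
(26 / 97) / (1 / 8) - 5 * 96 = -46352 / 97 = -477.86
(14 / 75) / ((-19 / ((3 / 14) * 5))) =-1 / 95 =-0.01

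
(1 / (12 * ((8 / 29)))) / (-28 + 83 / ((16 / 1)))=-29 / 2190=-0.01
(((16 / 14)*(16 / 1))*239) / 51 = 30592 / 357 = 85.69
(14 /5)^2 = 196 /25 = 7.84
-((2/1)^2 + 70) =-74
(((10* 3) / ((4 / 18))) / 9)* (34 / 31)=510 / 31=16.45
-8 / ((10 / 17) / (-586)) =7969.60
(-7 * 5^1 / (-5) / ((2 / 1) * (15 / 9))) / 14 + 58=1163 / 20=58.15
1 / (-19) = -1 / 19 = -0.05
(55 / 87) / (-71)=-55 / 6177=-0.01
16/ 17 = 0.94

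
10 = 10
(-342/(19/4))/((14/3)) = -108/7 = -15.43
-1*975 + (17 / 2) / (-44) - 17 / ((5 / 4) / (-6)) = -393181 / 440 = -893.59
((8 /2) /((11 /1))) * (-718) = -2872 /11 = -261.09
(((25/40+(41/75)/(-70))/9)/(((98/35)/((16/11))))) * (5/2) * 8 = 51844/72765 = 0.71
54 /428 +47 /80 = 6109 /8560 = 0.71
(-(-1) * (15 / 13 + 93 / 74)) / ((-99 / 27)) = -6957 / 10582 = -0.66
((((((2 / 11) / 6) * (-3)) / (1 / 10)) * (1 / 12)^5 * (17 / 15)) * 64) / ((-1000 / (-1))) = -0.00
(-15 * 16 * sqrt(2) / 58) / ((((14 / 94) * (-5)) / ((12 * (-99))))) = -1340064 * sqrt(2) / 203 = -9335.65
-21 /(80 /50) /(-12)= 35 /32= 1.09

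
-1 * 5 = -5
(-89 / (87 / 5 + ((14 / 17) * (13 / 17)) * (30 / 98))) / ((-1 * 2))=900235 / 355902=2.53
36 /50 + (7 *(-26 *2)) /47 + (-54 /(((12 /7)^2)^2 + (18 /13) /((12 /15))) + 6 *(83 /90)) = -1698335513 /253479225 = -6.70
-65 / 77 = -0.84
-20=-20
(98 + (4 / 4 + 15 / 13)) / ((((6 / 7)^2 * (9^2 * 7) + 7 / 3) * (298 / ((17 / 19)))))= 232407 / 323755991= 0.00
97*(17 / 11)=1649 / 11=149.91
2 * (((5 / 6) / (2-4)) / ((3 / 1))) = -5 / 18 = -0.28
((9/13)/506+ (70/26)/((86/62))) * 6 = 1648191/141427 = 11.65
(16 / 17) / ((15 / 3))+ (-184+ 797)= 52121 / 85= 613.19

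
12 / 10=6 / 5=1.20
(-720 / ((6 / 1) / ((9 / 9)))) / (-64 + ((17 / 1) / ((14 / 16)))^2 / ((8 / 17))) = -0.16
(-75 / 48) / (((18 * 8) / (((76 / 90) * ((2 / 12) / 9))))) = -0.00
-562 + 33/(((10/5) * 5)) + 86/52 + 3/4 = -144637/260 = -556.30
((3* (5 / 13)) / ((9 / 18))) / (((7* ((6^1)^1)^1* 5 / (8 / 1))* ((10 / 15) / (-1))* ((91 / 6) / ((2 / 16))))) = -9 / 8281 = -0.00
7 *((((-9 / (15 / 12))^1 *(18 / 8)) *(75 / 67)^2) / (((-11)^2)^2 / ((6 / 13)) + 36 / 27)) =-425250 / 94937861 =-0.00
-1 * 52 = -52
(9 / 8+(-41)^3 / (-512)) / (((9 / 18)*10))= 27.15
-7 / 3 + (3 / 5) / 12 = -137 / 60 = -2.28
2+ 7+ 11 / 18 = 173 / 18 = 9.61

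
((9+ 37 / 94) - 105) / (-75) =8987 / 7050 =1.27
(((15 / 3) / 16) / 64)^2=25 / 1048576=0.00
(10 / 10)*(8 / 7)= 8 / 7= 1.14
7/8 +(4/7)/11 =571/616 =0.93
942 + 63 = 1005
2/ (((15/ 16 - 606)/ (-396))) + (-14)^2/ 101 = 1059116/ 325927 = 3.25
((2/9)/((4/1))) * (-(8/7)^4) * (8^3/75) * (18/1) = -2097152/180075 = -11.65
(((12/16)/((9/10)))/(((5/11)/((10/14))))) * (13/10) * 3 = 143/28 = 5.11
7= 7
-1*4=-4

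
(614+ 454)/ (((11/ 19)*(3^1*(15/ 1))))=6764/ 165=40.99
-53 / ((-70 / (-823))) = -43619 / 70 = -623.13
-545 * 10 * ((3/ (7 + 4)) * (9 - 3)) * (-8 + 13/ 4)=42361.36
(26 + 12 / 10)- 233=-1029 / 5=-205.80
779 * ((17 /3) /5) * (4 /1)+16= 53212 /15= 3547.47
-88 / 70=-44 / 35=-1.26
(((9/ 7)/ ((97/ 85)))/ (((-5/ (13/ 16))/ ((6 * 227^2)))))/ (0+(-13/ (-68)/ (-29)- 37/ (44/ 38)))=1667429023689/ 941502758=1771.03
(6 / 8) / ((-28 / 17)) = -51 / 112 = -0.46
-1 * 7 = -7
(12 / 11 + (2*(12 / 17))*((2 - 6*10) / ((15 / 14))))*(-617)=43459012 / 935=46480.23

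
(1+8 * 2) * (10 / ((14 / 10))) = 121.43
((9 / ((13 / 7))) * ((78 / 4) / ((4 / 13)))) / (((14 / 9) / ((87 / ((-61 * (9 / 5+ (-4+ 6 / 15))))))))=152685 / 976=156.44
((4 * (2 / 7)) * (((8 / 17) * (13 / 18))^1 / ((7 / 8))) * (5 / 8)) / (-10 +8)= -1040 / 7497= -0.14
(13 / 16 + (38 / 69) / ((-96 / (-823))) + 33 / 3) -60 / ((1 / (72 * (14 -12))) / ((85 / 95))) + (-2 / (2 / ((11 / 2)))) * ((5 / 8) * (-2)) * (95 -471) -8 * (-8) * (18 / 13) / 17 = -17894562743 / 1738386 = -10293.78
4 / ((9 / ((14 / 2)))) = 28 / 9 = 3.11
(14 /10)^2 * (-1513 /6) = -74137 /150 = -494.25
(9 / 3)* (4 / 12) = 1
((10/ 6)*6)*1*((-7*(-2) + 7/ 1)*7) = 1470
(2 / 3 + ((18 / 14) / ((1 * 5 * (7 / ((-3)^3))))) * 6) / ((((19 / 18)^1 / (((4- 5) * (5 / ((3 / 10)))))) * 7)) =77680 / 6517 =11.92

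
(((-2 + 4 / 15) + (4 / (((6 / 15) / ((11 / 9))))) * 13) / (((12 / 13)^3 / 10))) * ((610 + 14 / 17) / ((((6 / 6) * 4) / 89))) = 6598847684 / 243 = 27155751.79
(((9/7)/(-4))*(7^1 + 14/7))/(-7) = 81/196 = 0.41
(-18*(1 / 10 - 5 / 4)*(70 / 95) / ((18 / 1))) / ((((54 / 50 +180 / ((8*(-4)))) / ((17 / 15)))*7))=-1564 / 51813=-0.03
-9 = -9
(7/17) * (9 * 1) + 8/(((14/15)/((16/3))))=5881/119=49.42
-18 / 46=-9 / 23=-0.39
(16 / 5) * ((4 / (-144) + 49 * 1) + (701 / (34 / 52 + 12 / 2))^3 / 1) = 3742001.48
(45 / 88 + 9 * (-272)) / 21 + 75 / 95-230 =-4046747 / 11704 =-345.76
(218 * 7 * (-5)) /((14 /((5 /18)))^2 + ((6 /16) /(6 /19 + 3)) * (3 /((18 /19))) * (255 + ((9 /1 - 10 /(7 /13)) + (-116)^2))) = -224322000 /218945329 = -1.02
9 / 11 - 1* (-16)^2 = -2807 / 11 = -255.18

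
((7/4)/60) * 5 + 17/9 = 293/144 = 2.03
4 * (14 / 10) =28 / 5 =5.60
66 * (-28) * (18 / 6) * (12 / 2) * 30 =-997920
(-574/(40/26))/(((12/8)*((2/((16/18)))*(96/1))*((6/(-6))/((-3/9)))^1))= -3731/9720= -0.38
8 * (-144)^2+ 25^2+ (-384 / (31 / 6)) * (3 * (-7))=5210287 / 31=168073.77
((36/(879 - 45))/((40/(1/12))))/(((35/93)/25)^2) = 43245/108976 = 0.40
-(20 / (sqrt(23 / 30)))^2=-12000 / 23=-521.74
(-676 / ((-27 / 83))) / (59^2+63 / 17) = 238459 / 399870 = 0.60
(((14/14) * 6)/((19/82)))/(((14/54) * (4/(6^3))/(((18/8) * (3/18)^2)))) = 89667/266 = 337.09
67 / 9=7.44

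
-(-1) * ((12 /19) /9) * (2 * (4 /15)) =0.04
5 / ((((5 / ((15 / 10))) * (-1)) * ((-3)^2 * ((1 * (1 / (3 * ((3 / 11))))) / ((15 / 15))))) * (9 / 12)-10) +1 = 13 / 15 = 0.87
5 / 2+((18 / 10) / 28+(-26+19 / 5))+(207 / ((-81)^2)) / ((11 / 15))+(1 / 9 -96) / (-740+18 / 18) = -5382447463 / 276548580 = -19.46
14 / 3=4.67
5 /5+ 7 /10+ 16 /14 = 2.84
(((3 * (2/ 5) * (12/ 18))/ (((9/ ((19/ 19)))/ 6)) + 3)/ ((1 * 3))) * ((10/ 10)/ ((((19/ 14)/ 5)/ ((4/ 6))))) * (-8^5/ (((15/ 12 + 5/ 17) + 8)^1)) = -3306684416/ 332937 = -9931.86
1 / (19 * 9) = 1 / 171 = 0.01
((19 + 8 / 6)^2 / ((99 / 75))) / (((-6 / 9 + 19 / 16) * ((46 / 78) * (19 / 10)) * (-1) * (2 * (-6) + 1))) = 7739680 / 158631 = 48.79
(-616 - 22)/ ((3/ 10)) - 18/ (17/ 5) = -108730/ 51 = -2131.96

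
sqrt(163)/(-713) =-sqrt(163)/713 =-0.02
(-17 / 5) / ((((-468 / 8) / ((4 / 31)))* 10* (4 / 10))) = 34 / 18135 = 0.00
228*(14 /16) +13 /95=37931 /190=199.64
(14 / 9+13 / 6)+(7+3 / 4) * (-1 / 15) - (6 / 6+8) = -1043 / 180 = -5.79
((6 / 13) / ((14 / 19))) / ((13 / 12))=0.58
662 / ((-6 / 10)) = -3310 / 3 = -1103.33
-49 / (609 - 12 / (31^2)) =-47089 / 585237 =-0.08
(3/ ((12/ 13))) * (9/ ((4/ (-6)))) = -351/ 8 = -43.88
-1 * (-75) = 75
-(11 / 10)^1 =-1.10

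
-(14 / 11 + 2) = -3.27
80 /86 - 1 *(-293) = 12639 /43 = 293.93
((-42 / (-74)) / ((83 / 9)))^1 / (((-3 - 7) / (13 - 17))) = 378 / 15355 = 0.02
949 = 949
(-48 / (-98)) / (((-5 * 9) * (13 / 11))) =-88 / 9555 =-0.01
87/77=1.13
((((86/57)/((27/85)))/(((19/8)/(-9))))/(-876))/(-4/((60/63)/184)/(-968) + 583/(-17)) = -37591675/61281318906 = -0.00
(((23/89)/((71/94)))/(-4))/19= -0.00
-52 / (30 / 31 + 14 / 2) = -124 / 19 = -6.53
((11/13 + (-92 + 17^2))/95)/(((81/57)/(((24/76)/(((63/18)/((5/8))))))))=1286/15561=0.08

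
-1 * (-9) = 9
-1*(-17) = 17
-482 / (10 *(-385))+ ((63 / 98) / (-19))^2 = 0.13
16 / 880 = 1 / 55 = 0.02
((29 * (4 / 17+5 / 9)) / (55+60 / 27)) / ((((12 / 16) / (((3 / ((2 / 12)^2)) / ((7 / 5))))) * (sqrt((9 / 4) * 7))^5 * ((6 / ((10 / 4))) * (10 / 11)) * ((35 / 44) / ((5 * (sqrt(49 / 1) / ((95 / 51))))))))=108694784 * sqrt(7) / 634332195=0.45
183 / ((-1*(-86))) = 183 / 86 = 2.13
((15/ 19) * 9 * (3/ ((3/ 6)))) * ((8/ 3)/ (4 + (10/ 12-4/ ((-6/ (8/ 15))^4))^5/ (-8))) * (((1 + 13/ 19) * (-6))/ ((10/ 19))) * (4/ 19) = -49238545109180561644050000000000000000000/ 423230545429241842823204452314825883073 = -116.34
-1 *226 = -226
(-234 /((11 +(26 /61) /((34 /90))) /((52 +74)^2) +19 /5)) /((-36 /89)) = 47620419210 /312867713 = 152.21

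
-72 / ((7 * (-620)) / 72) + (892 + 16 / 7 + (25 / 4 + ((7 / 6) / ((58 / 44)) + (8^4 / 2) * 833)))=644486248183 / 377580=1706886.62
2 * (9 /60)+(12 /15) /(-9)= 19 /90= 0.21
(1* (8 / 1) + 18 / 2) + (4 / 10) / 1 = 87 / 5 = 17.40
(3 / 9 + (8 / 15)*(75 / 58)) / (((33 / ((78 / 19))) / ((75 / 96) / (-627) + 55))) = 1276743715 / 182411856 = 7.00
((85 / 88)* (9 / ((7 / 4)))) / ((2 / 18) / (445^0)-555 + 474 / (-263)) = -1810755 / 202923952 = -0.01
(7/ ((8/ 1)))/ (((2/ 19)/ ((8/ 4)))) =133/ 8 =16.62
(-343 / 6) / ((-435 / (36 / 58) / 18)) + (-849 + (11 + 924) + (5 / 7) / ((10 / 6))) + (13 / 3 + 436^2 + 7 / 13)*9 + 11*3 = 654733703644 / 382655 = 1711028.74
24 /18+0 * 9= 4 /3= 1.33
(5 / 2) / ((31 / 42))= 105 / 31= 3.39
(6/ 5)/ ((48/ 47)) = 47/ 40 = 1.18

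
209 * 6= 1254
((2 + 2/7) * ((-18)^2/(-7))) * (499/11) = -2586816/539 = -4799.29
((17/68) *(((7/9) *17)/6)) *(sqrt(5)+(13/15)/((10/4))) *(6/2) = 4.27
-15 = -15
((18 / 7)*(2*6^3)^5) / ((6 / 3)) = 135413275557888 / 7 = 19344753651126.86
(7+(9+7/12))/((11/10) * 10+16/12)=199/148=1.34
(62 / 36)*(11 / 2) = 9.47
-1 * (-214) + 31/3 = 673/3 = 224.33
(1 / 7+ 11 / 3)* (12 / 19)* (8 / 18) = 1280 / 1197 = 1.07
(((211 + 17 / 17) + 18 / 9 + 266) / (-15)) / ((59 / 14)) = -448 / 59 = -7.59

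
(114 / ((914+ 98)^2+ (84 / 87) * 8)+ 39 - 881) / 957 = -12503866747 / 14211641400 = -0.88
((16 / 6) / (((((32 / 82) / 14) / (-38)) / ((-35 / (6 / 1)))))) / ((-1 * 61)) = -190855 / 549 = -347.64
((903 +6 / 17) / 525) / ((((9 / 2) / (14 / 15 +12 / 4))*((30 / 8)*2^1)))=1208084 / 6024375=0.20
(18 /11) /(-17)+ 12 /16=0.65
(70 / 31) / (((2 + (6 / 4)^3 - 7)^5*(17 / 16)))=-36700160 / 195671411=-0.19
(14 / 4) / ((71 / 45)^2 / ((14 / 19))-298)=-99225 / 8352521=-0.01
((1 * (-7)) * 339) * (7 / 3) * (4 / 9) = -22148 / 9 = -2460.89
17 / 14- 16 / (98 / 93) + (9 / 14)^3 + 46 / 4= -6047 / 2744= -2.20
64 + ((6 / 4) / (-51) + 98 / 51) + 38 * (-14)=-47543 / 102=-466.11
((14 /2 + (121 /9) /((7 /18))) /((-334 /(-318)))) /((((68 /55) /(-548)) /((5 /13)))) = -6747.40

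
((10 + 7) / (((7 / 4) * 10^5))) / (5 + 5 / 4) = 17 / 1093750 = 0.00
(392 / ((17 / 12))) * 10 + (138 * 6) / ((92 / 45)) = 53925 / 17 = 3172.06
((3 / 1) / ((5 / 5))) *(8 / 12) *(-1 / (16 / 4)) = -1 / 2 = -0.50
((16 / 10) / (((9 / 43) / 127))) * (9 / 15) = 43688 / 75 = 582.51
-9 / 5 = -1.80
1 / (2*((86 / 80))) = 20 / 43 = 0.47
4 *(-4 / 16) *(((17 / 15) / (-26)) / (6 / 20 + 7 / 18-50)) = -51 / 57694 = -0.00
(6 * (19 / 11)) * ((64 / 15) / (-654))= -1216 / 17985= -0.07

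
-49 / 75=-0.65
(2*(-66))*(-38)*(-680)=-3410880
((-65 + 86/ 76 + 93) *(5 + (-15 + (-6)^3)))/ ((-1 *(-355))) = -18.55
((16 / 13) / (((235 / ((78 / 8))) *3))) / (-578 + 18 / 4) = -8 / 269545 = -0.00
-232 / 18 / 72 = -29 / 162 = -0.18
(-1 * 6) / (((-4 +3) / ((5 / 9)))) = 10 / 3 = 3.33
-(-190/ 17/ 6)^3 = 857375/ 132651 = 6.46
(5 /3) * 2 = 10 /3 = 3.33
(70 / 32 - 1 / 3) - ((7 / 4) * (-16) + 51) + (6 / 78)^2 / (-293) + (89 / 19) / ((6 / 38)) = 20252405 / 2376816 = 8.52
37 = 37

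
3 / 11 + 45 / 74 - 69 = -55449 / 814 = -68.12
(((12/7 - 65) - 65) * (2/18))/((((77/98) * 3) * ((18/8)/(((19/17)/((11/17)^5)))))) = -11400282416/430489323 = -26.48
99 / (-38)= -99 / 38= -2.61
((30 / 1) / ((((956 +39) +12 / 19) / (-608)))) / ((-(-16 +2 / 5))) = -288800 / 245921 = -1.17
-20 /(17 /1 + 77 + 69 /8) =-160 /821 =-0.19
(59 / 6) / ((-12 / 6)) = -59 / 12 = -4.92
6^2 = 36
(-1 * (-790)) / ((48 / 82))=16195 / 12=1349.58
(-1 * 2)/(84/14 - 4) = -1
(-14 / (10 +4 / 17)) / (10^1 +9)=-119 / 1653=-0.07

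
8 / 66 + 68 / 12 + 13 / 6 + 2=219 / 22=9.95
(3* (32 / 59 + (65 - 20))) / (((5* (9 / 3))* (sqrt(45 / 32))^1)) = 10748* sqrt(10) / 4425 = 7.68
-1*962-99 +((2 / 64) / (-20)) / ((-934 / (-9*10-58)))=-158555877 / 149440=-1061.00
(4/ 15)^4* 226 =1.14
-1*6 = -6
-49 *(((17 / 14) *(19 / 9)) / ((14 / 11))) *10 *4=-35530 / 9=-3947.78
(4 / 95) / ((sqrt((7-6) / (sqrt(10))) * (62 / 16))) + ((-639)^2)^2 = 32 * 10^(1 / 4) / 2945 + 166726039041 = 166726039041.02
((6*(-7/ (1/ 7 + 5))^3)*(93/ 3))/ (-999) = 3647119/ 7768224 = 0.47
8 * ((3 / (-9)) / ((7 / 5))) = -40 / 21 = -1.90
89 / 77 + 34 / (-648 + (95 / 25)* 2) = 135944 / 123277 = 1.10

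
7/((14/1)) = 1/2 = 0.50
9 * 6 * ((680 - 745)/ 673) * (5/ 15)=-1170/ 673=-1.74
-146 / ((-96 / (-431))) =-31463 / 48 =-655.48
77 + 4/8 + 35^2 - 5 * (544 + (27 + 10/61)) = -189505/122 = -1553.32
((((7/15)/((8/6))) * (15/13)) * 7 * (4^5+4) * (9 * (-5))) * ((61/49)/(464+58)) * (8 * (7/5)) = -1316868/377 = -3493.02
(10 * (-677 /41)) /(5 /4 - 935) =0.18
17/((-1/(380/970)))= -646/97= -6.66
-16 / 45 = -0.36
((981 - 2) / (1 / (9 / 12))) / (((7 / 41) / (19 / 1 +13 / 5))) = 3251259 / 35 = 92893.11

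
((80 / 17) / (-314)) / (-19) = 40 / 50711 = 0.00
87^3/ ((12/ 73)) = 16023573/ 4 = 4005893.25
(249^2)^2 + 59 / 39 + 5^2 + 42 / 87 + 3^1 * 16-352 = 4347703931839 / 1131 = 3844123724.00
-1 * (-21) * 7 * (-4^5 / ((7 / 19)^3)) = -21070848 / 7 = -3010121.14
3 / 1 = 3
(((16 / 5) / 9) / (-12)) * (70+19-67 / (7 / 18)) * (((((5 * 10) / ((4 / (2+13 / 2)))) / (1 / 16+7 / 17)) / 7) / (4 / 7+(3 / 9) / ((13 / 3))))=175226480 / 1438479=121.81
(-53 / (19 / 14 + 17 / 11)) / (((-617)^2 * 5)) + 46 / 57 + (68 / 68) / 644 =8417826635473 / 10410877199940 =0.81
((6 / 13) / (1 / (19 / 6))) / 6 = 19 / 78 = 0.24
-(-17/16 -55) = 897/16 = 56.06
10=10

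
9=9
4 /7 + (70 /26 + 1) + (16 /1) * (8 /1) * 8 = 93572 /91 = 1028.26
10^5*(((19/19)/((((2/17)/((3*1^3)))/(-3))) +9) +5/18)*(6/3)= -121000000/9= -13444444.44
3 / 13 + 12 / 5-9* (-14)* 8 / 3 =22011 / 65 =338.63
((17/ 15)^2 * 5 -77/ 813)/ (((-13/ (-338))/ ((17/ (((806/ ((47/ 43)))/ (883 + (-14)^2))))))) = 66524704844/ 16255935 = 4092.33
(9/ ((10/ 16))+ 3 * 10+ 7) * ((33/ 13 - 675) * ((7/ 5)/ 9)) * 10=-10484572/ 195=-53767.04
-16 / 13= -1.23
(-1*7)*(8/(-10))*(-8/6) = -112/15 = -7.47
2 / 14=0.14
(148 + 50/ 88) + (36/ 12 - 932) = -34339/ 44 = -780.43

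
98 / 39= 2.51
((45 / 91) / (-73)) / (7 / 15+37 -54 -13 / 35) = 27 / 67379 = 0.00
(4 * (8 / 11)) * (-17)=-544 / 11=-49.45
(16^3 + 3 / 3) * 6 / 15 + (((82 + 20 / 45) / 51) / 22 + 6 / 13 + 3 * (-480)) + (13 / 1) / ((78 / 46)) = 67934848 / 328185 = 207.00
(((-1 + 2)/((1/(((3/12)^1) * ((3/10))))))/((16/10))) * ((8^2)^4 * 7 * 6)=33030144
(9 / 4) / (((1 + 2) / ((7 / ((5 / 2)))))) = 21 / 10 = 2.10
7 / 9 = 0.78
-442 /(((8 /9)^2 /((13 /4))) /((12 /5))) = -698139 /160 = -4363.37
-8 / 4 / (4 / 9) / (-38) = 9 / 76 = 0.12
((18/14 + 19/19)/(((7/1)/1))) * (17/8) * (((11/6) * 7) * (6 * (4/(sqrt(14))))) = 748 * sqrt(14)/49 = 57.12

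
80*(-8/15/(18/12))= -256/9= -28.44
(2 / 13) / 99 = 2 / 1287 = 0.00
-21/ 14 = -3/ 2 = -1.50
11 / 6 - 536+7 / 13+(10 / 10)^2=-41545 / 78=-532.63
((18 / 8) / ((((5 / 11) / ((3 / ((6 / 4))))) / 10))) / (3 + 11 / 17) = 1683 / 62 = 27.15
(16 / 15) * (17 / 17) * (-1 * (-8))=128 / 15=8.53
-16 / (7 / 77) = -176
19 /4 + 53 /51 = 1181 /204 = 5.79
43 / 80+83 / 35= 1629 / 560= 2.91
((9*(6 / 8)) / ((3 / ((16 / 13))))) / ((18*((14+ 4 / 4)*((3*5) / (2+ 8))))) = 4 / 585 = 0.01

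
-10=-10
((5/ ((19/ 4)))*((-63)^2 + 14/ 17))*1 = 1349740/ 323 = 4178.76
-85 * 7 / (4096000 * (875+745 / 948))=-28203 / 170034176000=-0.00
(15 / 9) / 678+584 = 1187861 / 2034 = 584.00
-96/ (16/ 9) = -54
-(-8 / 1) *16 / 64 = 2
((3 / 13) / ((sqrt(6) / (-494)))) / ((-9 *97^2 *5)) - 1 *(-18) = 19 *sqrt(6) / 423405 + 18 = 18.00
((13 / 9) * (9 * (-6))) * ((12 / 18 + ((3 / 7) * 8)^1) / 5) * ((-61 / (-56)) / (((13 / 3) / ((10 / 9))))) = -2623 / 147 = -17.84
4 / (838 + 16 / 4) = 0.00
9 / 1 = 9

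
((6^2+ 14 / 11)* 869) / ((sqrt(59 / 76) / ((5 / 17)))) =323900* sqrt(1121) / 1003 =10812.17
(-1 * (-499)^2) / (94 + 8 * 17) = -249001 / 230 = -1082.61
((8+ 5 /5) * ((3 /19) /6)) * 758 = 3411 /19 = 179.53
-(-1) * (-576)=-576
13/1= 13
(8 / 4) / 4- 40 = -79 / 2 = -39.50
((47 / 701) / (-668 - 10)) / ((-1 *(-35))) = -47 / 16634730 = -0.00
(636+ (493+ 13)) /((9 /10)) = 1268.89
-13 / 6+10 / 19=-187 / 114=-1.64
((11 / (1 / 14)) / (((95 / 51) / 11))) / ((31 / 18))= 528.04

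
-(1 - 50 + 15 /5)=46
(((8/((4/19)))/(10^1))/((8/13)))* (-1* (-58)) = 7163/20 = 358.15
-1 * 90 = -90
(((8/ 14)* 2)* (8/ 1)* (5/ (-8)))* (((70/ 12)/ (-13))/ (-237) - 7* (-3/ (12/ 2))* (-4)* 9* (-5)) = -33274900/ 9243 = -3600.01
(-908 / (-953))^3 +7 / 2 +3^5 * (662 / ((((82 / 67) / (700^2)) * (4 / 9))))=10284812197455314578383 / 70972900514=144911820187.29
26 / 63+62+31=93.41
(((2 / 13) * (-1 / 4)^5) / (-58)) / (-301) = -1 / 116200448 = -0.00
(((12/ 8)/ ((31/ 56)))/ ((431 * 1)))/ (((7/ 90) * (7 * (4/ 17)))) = 0.05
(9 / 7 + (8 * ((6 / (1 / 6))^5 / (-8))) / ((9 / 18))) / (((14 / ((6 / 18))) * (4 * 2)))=-359917.71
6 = 6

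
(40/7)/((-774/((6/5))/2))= -16/903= -0.02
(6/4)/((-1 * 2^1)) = -3/4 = -0.75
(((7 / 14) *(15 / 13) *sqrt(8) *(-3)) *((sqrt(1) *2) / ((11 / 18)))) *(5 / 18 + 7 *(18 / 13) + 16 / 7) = -164250 *sqrt(2) / 1183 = -196.35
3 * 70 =210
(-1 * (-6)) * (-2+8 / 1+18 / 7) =360 / 7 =51.43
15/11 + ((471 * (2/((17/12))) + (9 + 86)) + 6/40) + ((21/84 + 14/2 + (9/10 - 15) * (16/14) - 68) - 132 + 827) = 1805884/1309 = 1379.59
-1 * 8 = -8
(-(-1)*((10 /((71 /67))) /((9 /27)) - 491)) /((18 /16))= -262808 /639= -411.28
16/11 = 1.45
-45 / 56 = -0.80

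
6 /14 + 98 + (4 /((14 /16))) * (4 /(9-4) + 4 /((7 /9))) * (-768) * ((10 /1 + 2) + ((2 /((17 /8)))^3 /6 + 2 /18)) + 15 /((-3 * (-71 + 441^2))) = -35872542796228157 /140405040510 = -255493.27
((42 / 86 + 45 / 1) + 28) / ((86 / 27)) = 42660 / 1849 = 23.07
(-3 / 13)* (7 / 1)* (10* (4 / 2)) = -420 / 13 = -32.31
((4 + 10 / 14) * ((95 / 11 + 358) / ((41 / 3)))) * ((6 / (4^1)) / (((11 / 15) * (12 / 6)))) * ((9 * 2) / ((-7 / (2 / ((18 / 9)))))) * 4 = -29400570 / 22099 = -1330.40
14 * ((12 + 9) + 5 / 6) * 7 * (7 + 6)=83447 / 3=27815.67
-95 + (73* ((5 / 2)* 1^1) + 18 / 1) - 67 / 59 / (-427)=5315857 / 50386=105.50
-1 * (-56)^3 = 175616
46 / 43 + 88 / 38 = 2766 / 817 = 3.39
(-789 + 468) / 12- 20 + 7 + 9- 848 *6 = -20475 / 4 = -5118.75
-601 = -601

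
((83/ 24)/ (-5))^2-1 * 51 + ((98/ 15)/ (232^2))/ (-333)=-67913879851/ 1344254400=-50.52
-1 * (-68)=68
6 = 6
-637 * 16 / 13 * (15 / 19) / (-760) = 294 / 361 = 0.81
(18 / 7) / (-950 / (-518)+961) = 333 / 124687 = 0.00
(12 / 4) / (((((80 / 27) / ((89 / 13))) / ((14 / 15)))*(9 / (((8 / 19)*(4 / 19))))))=7476 / 117325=0.06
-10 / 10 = -1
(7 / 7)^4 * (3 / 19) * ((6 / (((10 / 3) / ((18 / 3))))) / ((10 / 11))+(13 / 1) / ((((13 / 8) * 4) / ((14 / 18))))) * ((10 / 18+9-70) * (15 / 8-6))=2261204 / 4275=528.94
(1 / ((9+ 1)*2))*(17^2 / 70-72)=-4751 / 1400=-3.39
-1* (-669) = 669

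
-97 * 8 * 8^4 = -3178496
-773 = -773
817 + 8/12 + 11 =2486/3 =828.67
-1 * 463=-463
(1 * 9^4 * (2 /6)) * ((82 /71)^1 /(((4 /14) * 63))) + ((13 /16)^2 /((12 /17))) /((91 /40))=26858999 /190848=140.74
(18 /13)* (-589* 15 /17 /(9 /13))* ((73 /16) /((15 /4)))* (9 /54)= -210.77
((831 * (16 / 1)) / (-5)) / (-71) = 37.45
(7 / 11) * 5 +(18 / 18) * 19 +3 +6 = 343 / 11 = 31.18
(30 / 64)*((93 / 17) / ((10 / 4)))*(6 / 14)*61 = 51057 / 1904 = 26.82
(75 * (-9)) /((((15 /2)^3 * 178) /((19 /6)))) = -0.03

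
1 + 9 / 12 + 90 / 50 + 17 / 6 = 6.38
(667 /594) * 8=8.98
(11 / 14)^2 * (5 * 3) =1815 / 196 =9.26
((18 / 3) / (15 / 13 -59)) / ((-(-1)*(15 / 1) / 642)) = -4173 / 940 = -4.44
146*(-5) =-730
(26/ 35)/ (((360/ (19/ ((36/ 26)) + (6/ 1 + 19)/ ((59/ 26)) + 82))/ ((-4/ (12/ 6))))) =-1473641/ 3345300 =-0.44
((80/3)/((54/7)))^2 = 78400/6561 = 11.95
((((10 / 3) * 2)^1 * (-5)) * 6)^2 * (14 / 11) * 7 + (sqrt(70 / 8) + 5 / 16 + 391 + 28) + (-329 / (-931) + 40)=sqrt(35) / 2 + 8352519859 / 23408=356826.26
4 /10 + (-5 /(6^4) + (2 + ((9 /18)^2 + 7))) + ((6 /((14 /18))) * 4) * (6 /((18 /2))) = 1370669 /45360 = 30.22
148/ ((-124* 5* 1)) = -37/ 155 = -0.24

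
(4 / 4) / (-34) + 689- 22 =22677 / 34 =666.97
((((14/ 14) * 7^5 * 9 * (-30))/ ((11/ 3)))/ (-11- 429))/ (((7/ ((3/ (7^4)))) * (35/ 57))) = 13851/ 16940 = 0.82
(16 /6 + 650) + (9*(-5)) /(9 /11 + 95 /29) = 2514083 /3918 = 641.68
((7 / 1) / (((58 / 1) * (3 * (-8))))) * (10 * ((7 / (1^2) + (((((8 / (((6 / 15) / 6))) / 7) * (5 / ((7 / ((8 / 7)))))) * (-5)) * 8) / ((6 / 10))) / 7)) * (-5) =-7939975 / 238728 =-33.26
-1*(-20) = 20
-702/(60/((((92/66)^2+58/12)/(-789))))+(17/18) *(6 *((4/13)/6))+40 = 3007755253/74465820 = 40.39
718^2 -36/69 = 515523.48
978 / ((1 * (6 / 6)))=978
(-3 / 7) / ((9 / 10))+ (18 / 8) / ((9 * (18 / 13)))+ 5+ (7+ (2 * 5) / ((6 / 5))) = 10099 / 504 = 20.04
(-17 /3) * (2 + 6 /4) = -119 /6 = -19.83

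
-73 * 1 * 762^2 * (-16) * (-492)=-333670558464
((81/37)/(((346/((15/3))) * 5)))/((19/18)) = 729/121619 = 0.01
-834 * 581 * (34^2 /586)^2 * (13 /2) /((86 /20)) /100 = -526115650242 /18457535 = -28504.11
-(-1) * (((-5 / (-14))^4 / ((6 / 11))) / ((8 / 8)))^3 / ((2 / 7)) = 324951171875 / 3498824306589696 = 0.00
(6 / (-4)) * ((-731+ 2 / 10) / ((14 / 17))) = 13311 / 10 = 1331.10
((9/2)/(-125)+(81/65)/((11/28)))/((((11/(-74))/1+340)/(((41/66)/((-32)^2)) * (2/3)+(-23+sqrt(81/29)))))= -1074658650763/5063600256000+12444543 * sqrt(29)/4345537625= -0.20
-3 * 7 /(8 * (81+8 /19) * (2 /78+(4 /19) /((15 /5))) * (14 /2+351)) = -3249 /3456848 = -0.00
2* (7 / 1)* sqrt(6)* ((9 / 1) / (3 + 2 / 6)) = 189* sqrt(6) / 5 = 92.59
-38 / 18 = -19 / 9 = -2.11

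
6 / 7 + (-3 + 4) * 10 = 76 / 7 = 10.86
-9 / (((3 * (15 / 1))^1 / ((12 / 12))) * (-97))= 0.00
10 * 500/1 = 5000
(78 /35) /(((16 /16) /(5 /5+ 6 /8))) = 3.90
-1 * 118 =-118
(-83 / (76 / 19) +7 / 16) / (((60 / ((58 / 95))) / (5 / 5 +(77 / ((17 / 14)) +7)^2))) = -270138973 / 263568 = -1024.93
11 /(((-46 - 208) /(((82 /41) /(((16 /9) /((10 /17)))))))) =-495 /17272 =-0.03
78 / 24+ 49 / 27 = 547 / 108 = 5.06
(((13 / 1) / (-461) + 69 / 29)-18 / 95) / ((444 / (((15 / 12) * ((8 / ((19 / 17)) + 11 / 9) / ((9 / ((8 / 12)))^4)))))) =3934155334 / 2562280491831831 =0.00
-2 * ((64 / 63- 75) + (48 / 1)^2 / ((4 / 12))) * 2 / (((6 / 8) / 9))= -6892720 / 21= -328224.76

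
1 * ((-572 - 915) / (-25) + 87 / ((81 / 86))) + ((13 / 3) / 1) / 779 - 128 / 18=76110446 / 525825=144.74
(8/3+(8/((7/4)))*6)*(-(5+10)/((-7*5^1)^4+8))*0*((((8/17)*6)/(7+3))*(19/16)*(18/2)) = 0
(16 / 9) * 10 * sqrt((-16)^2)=2560 / 9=284.44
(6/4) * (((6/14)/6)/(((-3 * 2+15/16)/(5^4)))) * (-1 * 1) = 2500/189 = 13.23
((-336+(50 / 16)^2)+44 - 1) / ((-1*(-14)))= -18127 / 896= -20.23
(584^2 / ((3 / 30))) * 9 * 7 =214865280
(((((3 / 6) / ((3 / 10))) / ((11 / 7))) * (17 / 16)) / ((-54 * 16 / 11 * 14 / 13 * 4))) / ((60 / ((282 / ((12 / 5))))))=-51935 / 7962624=-0.01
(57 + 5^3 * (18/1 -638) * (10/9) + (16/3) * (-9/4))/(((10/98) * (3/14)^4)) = -291617046896/729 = -400023383.95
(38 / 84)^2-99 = -174275 / 1764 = -98.80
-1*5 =-5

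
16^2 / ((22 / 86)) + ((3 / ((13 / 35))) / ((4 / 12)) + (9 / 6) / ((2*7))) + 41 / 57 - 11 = 1014.78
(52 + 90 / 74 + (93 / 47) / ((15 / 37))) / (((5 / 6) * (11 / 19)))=57587556 / 478225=120.42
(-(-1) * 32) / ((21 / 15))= 160 / 7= 22.86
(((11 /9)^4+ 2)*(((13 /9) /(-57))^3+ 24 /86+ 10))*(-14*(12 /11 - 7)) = 1507583801805980990 /418970334802041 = 3598.31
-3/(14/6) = -9/7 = -1.29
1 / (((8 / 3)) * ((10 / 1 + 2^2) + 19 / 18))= 27 / 1084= 0.02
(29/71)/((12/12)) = 29/71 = 0.41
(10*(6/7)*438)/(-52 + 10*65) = 13140/2093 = 6.28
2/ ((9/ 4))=8/ 9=0.89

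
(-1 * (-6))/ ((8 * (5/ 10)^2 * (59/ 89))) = 267/ 59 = 4.53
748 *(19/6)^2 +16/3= 67555/9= 7506.11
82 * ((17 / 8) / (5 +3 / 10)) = 3485 / 106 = 32.88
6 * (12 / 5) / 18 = 4 / 5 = 0.80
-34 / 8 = -17 / 4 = -4.25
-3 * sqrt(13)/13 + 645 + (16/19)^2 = 233101/361- 3 * sqrt(13)/13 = 644.88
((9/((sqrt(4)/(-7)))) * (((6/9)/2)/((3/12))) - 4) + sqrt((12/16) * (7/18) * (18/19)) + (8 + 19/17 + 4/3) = -35.02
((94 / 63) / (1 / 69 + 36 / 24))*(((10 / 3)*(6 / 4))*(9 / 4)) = 11.08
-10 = -10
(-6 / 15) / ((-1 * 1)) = 0.40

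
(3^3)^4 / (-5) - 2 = -531451 / 5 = -106290.20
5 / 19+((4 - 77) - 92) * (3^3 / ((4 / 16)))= -338575 / 19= -17819.74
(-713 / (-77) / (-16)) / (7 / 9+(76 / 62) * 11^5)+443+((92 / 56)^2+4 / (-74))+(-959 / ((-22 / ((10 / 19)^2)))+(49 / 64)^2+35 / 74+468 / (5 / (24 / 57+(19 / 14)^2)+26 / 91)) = 7023811546985949166604099 / 10867166186810202271744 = 646.33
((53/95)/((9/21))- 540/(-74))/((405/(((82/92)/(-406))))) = -3717757/79760060100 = -0.00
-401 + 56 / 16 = -795 / 2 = -397.50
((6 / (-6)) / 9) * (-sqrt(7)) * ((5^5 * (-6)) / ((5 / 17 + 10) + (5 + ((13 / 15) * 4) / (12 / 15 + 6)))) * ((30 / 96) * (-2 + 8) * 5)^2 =-298828125 * sqrt(7) / 25792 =-30653.88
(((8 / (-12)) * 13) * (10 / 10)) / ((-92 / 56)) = 364 / 69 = 5.28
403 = 403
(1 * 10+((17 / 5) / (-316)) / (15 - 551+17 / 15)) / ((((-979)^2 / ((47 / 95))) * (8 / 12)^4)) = 96517846917 / 3693455291725760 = 0.00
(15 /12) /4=5 /16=0.31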